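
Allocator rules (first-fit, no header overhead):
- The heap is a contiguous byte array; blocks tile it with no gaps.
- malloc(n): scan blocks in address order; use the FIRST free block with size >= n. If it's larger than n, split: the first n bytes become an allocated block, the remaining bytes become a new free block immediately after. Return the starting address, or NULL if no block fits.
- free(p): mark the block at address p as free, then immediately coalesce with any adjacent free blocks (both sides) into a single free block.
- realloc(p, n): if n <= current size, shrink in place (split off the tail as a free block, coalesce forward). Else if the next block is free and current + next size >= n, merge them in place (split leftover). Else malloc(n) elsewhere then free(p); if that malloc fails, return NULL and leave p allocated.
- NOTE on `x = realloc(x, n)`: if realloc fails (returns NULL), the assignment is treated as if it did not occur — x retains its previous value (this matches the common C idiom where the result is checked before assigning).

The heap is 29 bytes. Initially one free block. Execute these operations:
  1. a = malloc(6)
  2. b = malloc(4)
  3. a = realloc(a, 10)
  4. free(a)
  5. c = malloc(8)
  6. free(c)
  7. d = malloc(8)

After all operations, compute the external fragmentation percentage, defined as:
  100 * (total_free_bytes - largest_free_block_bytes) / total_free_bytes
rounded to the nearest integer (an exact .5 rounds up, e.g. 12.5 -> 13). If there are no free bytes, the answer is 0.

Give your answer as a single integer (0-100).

Op 1: a = malloc(6) -> a = 0; heap: [0-5 ALLOC][6-28 FREE]
Op 2: b = malloc(4) -> b = 6; heap: [0-5 ALLOC][6-9 ALLOC][10-28 FREE]
Op 3: a = realloc(a, 10) -> a = 10; heap: [0-5 FREE][6-9 ALLOC][10-19 ALLOC][20-28 FREE]
Op 4: free(a) -> (freed a); heap: [0-5 FREE][6-9 ALLOC][10-28 FREE]
Op 5: c = malloc(8) -> c = 10; heap: [0-5 FREE][6-9 ALLOC][10-17 ALLOC][18-28 FREE]
Op 6: free(c) -> (freed c); heap: [0-5 FREE][6-9 ALLOC][10-28 FREE]
Op 7: d = malloc(8) -> d = 10; heap: [0-5 FREE][6-9 ALLOC][10-17 ALLOC][18-28 FREE]
Free blocks: [6 11] total_free=17 largest=11 -> 100*(17-11)/17 = 600/17 ≈ 35.294 -> rounds to 35

Answer: 35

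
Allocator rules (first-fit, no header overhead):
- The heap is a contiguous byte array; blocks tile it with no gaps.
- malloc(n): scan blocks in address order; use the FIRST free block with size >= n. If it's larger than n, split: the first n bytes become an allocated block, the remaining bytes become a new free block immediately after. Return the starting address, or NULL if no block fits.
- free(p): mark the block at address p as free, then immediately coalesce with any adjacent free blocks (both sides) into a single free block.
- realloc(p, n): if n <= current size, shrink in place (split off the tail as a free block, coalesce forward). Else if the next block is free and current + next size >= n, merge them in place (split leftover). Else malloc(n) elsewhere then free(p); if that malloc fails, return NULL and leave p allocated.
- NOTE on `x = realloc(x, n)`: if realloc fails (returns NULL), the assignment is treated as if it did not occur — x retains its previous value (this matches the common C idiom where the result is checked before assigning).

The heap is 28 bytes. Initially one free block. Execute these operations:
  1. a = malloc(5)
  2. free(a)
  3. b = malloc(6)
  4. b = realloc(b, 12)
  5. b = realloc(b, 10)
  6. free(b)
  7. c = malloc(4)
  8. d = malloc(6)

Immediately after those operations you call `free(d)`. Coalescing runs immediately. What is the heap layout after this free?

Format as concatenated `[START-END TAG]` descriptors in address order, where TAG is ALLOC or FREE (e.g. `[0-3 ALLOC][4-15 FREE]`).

Op 1: a = malloc(5) -> a = 0; heap: [0-4 ALLOC][5-27 FREE]
Op 2: free(a) -> (freed a); heap: [0-27 FREE]
Op 3: b = malloc(6) -> b = 0; heap: [0-5 ALLOC][6-27 FREE]
Op 4: b = realloc(b, 12) -> b = 0; heap: [0-11 ALLOC][12-27 FREE]
Op 5: b = realloc(b, 10) -> b = 0; heap: [0-9 ALLOC][10-27 FREE]
Op 6: free(b) -> (freed b); heap: [0-27 FREE]
Op 7: c = malloc(4) -> c = 0; heap: [0-3 ALLOC][4-27 FREE]
Op 8: d = malloc(6) -> d = 4; heap: [0-3 ALLOC][4-9 ALLOC][10-27 FREE]
free(d): d = 4 -> block [4-9 ALLOC]; mark free, coalesce with adjacent free neighbors -> [0-3 ALLOC][4-27 FREE]

Answer: [0-3 ALLOC][4-27 FREE]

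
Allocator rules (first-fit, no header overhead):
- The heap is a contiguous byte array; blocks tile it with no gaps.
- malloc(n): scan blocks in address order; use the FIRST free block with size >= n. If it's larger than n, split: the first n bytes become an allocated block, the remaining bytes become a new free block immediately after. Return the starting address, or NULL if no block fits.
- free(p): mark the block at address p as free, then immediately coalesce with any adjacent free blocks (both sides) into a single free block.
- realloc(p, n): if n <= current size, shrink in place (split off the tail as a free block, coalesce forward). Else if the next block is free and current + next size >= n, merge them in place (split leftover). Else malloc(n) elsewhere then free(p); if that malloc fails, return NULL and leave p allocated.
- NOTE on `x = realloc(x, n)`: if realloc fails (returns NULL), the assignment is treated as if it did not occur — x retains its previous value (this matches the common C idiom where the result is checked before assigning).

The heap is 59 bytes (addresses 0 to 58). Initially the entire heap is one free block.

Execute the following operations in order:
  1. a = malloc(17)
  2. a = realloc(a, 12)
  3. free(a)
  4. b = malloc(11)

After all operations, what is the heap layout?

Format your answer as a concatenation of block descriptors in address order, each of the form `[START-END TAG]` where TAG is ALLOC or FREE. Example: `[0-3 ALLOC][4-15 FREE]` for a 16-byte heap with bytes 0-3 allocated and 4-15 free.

Op 1: a = malloc(17) -> a = 0; heap: [0-16 ALLOC][17-58 FREE]
Op 2: a = realloc(a, 12) -> a = 0; heap: [0-11 ALLOC][12-58 FREE]
Op 3: free(a) -> (freed a); heap: [0-58 FREE]
Op 4: b = malloc(11) -> b = 0; heap: [0-10 ALLOC][11-58 FREE]

Answer: [0-10 ALLOC][11-58 FREE]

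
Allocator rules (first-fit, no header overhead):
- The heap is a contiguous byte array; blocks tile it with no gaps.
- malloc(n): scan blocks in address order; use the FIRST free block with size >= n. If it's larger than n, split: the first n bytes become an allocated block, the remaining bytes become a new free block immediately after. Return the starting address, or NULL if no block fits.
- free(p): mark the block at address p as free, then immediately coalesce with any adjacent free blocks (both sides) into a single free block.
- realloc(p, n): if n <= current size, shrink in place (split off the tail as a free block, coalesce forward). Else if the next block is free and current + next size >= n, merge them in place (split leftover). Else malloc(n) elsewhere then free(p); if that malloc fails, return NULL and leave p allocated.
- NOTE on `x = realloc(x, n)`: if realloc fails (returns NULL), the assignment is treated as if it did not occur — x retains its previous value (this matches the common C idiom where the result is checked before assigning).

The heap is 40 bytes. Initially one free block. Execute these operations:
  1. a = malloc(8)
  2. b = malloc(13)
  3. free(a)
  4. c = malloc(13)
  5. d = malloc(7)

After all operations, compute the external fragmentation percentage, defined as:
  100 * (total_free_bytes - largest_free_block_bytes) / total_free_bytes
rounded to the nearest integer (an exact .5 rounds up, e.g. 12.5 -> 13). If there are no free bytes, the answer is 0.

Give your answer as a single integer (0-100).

Op 1: a = malloc(8) -> a = 0; heap: [0-7 ALLOC][8-39 FREE]
Op 2: b = malloc(13) -> b = 8; heap: [0-7 ALLOC][8-20 ALLOC][21-39 FREE]
Op 3: free(a) -> (freed a); heap: [0-7 FREE][8-20 ALLOC][21-39 FREE]
Op 4: c = malloc(13) -> c = 21; heap: [0-7 FREE][8-20 ALLOC][21-33 ALLOC][34-39 FREE]
Op 5: d = malloc(7) -> d = 0; heap: [0-6 ALLOC][7-7 FREE][8-20 ALLOC][21-33 ALLOC][34-39 FREE]
Free blocks: [1 6] total_free=7 largest=6 -> 100*(7-6)/7 = 100/7 ≈ 14.286 -> rounds to 14

Answer: 14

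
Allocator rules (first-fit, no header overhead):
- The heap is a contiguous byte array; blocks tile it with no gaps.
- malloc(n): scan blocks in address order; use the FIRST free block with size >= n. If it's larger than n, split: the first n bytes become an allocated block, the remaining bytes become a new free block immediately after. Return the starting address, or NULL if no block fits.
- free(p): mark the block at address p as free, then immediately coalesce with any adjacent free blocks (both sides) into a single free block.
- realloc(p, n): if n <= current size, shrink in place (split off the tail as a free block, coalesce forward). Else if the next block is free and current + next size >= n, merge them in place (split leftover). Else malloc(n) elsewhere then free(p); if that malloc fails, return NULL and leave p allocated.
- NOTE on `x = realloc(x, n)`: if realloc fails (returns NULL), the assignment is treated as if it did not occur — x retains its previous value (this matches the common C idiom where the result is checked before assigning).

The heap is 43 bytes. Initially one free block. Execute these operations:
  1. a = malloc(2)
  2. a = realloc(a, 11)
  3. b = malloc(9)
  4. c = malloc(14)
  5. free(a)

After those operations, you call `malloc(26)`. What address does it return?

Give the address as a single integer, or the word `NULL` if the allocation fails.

Op 1: a = malloc(2) -> a = 0; heap: [0-1 ALLOC][2-42 FREE]
Op 2: a = realloc(a, 11) -> a = 0; heap: [0-10 ALLOC][11-42 FREE]
Op 3: b = malloc(9) -> b = 11; heap: [0-10 ALLOC][11-19 ALLOC][20-42 FREE]
Op 4: c = malloc(14) -> c = 20; heap: [0-10 ALLOC][11-19 ALLOC][20-33 ALLOC][34-42 FREE]
Op 5: free(a) -> (freed a); heap: [0-10 FREE][11-19 ALLOC][20-33 ALLOC][34-42 FREE]
malloc(26): first-fit scan over [0-10 FREE][11-19 ALLOC][20-33 ALLOC][34-42 FREE] -> NULL

Answer: NULL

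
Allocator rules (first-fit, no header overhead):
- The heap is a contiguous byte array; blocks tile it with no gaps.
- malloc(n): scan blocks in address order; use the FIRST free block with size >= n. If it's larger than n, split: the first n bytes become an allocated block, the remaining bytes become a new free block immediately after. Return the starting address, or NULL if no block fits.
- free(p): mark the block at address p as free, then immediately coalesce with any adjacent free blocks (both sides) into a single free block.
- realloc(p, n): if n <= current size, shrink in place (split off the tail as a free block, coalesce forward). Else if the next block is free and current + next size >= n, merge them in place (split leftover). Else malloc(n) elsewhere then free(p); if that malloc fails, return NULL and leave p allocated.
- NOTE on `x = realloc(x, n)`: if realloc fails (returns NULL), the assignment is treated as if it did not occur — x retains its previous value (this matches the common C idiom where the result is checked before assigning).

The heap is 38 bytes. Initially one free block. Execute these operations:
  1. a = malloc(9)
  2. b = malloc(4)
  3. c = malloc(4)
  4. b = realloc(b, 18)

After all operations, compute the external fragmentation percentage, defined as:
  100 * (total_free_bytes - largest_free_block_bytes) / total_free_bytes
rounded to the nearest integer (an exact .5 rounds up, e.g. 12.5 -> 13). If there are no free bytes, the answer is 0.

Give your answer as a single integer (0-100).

Op 1: a = malloc(9) -> a = 0; heap: [0-8 ALLOC][9-37 FREE]
Op 2: b = malloc(4) -> b = 9; heap: [0-8 ALLOC][9-12 ALLOC][13-37 FREE]
Op 3: c = malloc(4) -> c = 13; heap: [0-8 ALLOC][9-12 ALLOC][13-16 ALLOC][17-37 FREE]
Op 4: b = realloc(b, 18) -> b = 17; heap: [0-8 ALLOC][9-12 FREE][13-16 ALLOC][17-34 ALLOC][35-37 FREE]
Free blocks: [4 3] total_free=7 largest=4 -> 100*(7-4)/7 = 300/7 ≈ 42.857 -> rounds to 43

Answer: 43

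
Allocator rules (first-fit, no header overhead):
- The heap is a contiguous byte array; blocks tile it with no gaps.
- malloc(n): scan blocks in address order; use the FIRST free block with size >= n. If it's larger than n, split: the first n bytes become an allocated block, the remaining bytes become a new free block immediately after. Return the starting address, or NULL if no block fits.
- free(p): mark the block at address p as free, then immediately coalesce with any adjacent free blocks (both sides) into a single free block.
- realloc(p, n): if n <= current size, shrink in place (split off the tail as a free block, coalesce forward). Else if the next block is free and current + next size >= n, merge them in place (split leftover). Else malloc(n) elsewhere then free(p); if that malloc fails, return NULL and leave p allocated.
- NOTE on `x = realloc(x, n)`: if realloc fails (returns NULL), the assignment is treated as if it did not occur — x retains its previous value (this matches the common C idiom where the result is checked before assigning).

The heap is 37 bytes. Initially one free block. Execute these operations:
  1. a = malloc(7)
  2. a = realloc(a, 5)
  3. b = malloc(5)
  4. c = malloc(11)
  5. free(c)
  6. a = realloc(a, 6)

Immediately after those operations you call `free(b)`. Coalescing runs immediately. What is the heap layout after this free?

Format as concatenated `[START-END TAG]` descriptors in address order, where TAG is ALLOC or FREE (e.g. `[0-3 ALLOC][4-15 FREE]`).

Op 1: a = malloc(7) -> a = 0; heap: [0-6 ALLOC][7-36 FREE]
Op 2: a = realloc(a, 5) -> a = 0; heap: [0-4 ALLOC][5-36 FREE]
Op 3: b = malloc(5) -> b = 5; heap: [0-4 ALLOC][5-9 ALLOC][10-36 FREE]
Op 4: c = malloc(11) -> c = 10; heap: [0-4 ALLOC][5-9 ALLOC][10-20 ALLOC][21-36 FREE]
Op 5: free(c) -> (freed c); heap: [0-4 ALLOC][5-9 ALLOC][10-36 FREE]
Op 6: a = realloc(a, 6) -> a = 10; heap: [0-4 FREE][5-9 ALLOC][10-15 ALLOC][16-36 FREE]
free(b): b = 5 -> block [5-9 ALLOC]; mark free, coalesce with adjacent free neighbors -> [0-9 FREE][10-15 ALLOC][16-36 FREE]

Answer: [0-9 FREE][10-15 ALLOC][16-36 FREE]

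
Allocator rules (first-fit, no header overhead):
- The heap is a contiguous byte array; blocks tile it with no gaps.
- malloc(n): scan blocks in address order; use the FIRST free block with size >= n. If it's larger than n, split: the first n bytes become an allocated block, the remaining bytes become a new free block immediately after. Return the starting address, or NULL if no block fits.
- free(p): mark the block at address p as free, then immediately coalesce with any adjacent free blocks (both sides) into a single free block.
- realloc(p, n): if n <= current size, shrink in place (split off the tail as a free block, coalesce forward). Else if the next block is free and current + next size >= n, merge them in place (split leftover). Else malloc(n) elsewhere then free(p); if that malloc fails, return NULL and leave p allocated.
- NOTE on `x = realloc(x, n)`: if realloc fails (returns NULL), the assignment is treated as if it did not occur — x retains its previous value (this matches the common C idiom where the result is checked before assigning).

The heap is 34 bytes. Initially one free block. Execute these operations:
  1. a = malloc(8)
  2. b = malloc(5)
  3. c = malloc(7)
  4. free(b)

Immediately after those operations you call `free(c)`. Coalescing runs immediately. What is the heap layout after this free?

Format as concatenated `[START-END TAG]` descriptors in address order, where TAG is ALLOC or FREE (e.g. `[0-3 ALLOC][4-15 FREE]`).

Op 1: a = malloc(8) -> a = 0; heap: [0-7 ALLOC][8-33 FREE]
Op 2: b = malloc(5) -> b = 8; heap: [0-7 ALLOC][8-12 ALLOC][13-33 FREE]
Op 3: c = malloc(7) -> c = 13; heap: [0-7 ALLOC][8-12 ALLOC][13-19 ALLOC][20-33 FREE]
Op 4: free(b) -> (freed b); heap: [0-7 ALLOC][8-12 FREE][13-19 ALLOC][20-33 FREE]
free(c): c = 13 -> block [13-19 ALLOC]; mark free, coalesce with adjacent free neighbors -> [0-7 ALLOC][8-33 FREE]

Answer: [0-7 ALLOC][8-33 FREE]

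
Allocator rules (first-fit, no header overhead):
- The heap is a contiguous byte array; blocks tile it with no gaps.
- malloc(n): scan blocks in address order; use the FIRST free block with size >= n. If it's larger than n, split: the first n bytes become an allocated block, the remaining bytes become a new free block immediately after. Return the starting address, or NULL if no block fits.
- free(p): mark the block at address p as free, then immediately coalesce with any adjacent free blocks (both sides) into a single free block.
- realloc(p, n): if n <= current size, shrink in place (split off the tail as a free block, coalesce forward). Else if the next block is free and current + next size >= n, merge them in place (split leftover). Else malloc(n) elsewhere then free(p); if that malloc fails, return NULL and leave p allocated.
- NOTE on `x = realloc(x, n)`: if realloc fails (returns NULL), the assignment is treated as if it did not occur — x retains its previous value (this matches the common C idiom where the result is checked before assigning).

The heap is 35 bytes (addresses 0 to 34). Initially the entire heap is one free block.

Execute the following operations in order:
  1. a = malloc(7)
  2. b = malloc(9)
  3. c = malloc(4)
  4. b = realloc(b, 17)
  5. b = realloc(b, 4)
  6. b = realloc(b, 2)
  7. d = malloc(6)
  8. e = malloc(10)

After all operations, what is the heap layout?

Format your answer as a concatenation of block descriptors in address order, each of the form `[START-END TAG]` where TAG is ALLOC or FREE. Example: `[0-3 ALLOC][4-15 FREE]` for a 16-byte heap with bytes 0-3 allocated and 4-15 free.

Answer: [0-6 ALLOC][7-8 ALLOC][9-14 ALLOC][15-15 FREE][16-19 ALLOC][20-29 ALLOC][30-34 FREE]

Derivation:
Op 1: a = malloc(7) -> a = 0; heap: [0-6 ALLOC][7-34 FREE]
Op 2: b = malloc(9) -> b = 7; heap: [0-6 ALLOC][7-15 ALLOC][16-34 FREE]
Op 3: c = malloc(4) -> c = 16; heap: [0-6 ALLOC][7-15 ALLOC][16-19 ALLOC][20-34 FREE]
Op 4: b = realloc(b, 17) -> NULL (b unchanged); heap: [0-6 ALLOC][7-15 ALLOC][16-19 ALLOC][20-34 FREE]
Op 5: b = realloc(b, 4) -> b = 7; heap: [0-6 ALLOC][7-10 ALLOC][11-15 FREE][16-19 ALLOC][20-34 FREE]
Op 6: b = realloc(b, 2) -> b = 7; heap: [0-6 ALLOC][7-8 ALLOC][9-15 FREE][16-19 ALLOC][20-34 FREE]
Op 7: d = malloc(6) -> d = 9; heap: [0-6 ALLOC][7-8 ALLOC][9-14 ALLOC][15-15 FREE][16-19 ALLOC][20-34 FREE]
Op 8: e = malloc(10) -> e = 20; heap: [0-6 ALLOC][7-8 ALLOC][9-14 ALLOC][15-15 FREE][16-19 ALLOC][20-29 ALLOC][30-34 FREE]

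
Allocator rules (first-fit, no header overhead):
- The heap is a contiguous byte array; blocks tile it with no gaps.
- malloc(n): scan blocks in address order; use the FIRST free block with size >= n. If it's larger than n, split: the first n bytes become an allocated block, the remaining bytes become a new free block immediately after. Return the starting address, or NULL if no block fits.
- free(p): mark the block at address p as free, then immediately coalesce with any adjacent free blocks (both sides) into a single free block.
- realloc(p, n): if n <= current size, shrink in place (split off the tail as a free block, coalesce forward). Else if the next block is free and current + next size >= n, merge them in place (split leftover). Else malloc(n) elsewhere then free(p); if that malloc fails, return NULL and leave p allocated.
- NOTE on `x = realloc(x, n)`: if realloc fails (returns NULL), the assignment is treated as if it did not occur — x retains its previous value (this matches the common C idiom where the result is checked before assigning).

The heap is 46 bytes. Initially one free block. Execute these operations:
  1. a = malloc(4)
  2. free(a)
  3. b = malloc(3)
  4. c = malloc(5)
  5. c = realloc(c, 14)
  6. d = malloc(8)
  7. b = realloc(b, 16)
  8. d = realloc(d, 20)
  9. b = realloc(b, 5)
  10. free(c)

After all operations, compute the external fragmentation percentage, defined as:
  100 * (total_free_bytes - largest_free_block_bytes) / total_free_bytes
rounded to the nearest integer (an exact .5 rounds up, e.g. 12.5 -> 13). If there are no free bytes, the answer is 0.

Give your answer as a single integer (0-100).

Answer: 48

Derivation:
Op 1: a = malloc(4) -> a = 0; heap: [0-3 ALLOC][4-45 FREE]
Op 2: free(a) -> (freed a); heap: [0-45 FREE]
Op 3: b = malloc(3) -> b = 0; heap: [0-2 ALLOC][3-45 FREE]
Op 4: c = malloc(5) -> c = 3; heap: [0-2 ALLOC][3-7 ALLOC][8-45 FREE]
Op 5: c = realloc(c, 14) -> c = 3; heap: [0-2 ALLOC][3-16 ALLOC][17-45 FREE]
Op 6: d = malloc(8) -> d = 17; heap: [0-2 ALLOC][3-16 ALLOC][17-24 ALLOC][25-45 FREE]
Op 7: b = realloc(b, 16) -> b = 25; heap: [0-2 FREE][3-16 ALLOC][17-24 ALLOC][25-40 ALLOC][41-45 FREE]
Op 8: d = realloc(d, 20) -> NULL (d unchanged); heap: [0-2 FREE][3-16 ALLOC][17-24 ALLOC][25-40 ALLOC][41-45 FREE]
Op 9: b = realloc(b, 5) -> b = 25; heap: [0-2 FREE][3-16 ALLOC][17-24 ALLOC][25-29 ALLOC][30-45 FREE]
Op 10: free(c) -> (freed c); heap: [0-16 FREE][17-24 ALLOC][25-29 ALLOC][30-45 FREE]
Free blocks: [17 16] total_free=33 largest=17 -> 100*(33-17)/33 = 1600/33 ≈ 48.485 -> rounds to 48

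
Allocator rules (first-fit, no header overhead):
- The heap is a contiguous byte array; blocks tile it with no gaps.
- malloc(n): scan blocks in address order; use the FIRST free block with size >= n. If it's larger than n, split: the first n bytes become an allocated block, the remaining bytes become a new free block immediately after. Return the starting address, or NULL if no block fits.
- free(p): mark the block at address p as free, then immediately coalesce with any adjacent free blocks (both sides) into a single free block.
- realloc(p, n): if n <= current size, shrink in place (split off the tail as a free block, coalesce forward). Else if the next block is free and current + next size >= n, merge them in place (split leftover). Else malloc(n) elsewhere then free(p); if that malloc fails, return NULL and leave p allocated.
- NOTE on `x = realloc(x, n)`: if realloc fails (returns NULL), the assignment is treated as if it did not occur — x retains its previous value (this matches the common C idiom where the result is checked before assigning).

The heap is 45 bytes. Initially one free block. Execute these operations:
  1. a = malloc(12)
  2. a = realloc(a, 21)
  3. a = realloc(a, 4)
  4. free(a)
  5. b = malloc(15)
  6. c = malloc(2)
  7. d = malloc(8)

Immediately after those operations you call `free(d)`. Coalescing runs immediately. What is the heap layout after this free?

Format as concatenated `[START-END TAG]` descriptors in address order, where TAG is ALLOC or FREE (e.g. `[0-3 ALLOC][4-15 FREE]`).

Op 1: a = malloc(12) -> a = 0; heap: [0-11 ALLOC][12-44 FREE]
Op 2: a = realloc(a, 21) -> a = 0; heap: [0-20 ALLOC][21-44 FREE]
Op 3: a = realloc(a, 4) -> a = 0; heap: [0-3 ALLOC][4-44 FREE]
Op 4: free(a) -> (freed a); heap: [0-44 FREE]
Op 5: b = malloc(15) -> b = 0; heap: [0-14 ALLOC][15-44 FREE]
Op 6: c = malloc(2) -> c = 15; heap: [0-14 ALLOC][15-16 ALLOC][17-44 FREE]
Op 7: d = malloc(8) -> d = 17; heap: [0-14 ALLOC][15-16 ALLOC][17-24 ALLOC][25-44 FREE]
free(d): d = 17 -> block [17-24 ALLOC]; mark free, coalesce with adjacent free neighbors -> [0-14 ALLOC][15-16 ALLOC][17-44 FREE]

Answer: [0-14 ALLOC][15-16 ALLOC][17-44 FREE]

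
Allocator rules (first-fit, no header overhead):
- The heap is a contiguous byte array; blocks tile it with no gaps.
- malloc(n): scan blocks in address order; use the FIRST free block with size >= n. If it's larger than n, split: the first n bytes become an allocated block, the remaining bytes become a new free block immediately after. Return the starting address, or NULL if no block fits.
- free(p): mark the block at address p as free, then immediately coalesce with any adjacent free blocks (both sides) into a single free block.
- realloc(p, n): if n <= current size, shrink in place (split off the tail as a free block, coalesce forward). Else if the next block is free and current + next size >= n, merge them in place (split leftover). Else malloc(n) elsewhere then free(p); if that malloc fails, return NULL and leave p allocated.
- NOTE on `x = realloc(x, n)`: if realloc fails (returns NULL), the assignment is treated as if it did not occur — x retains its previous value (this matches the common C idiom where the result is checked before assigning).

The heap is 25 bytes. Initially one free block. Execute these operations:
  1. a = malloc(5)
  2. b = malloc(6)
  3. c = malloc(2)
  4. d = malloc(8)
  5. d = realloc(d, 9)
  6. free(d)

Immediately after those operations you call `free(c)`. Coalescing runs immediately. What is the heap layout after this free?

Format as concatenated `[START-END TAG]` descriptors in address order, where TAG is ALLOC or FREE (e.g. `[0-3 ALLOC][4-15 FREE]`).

Op 1: a = malloc(5) -> a = 0; heap: [0-4 ALLOC][5-24 FREE]
Op 2: b = malloc(6) -> b = 5; heap: [0-4 ALLOC][5-10 ALLOC][11-24 FREE]
Op 3: c = malloc(2) -> c = 11; heap: [0-4 ALLOC][5-10 ALLOC][11-12 ALLOC][13-24 FREE]
Op 4: d = malloc(8) -> d = 13; heap: [0-4 ALLOC][5-10 ALLOC][11-12 ALLOC][13-20 ALLOC][21-24 FREE]
Op 5: d = realloc(d, 9) -> d = 13; heap: [0-4 ALLOC][5-10 ALLOC][11-12 ALLOC][13-21 ALLOC][22-24 FREE]
Op 6: free(d) -> (freed d); heap: [0-4 ALLOC][5-10 ALLOC][11-12 ALLOC][13-24 FREE]
free(c): c = 11 -> block [11-12 ALLOC]; mark free, coalesce with adjacent free neighbors -> [0-4 ALLOC][5-10 ALLOC][11-24 FREE]

Answer: [0-4 ALLOC][5-10 ALLOC][11-24 FREE]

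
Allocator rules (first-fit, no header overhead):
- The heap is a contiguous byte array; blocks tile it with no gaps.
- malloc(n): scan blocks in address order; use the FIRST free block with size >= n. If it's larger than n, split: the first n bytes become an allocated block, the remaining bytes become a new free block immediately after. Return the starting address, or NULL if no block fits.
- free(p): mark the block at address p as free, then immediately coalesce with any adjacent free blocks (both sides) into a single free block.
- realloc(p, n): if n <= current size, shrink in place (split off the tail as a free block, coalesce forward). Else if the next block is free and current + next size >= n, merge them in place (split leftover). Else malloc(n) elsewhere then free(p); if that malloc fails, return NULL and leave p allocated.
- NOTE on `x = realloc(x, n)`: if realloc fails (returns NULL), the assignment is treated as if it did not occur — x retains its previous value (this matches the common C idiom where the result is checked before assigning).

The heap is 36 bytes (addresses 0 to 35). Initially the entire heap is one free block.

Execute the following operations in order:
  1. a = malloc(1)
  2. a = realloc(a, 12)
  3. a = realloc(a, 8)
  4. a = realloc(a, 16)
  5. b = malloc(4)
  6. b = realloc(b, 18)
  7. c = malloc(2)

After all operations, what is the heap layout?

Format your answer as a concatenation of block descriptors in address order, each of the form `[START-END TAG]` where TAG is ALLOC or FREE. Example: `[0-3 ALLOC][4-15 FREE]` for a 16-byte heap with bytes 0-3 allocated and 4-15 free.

Op 1: a = malloc(1) -> a = 0; heap: [0-0 ALLOC][1-35 FREE]
Op 2: a = realloc(a, 12) -> a = 0; heap: [0-11 ALLOC][12-35 FREE]
Op 3: a = realloc(a, 8) -> a = 0; heap: [0-7 ALLOC][8-35 FREE]
Op 4: a = realloc(a, 16) -> a = 0; heap: [0-15 ALLOC][16-35 FREE]
Op 5: b = malloc(4) -> b = 16; heap: [0-15 ALLOC][16-19 ALLOC][20-35 FREE]
Op 6: b = realloc(b, 18) -> b = 16; heap: [0-15 ALLOC][16-33 ALLOC][34-35 FREE]
Op 7: c = malloc(2) -> c = 34; heap: [0-15 ALLOC][16-33 ALLOC][34-35 ALLOC]

Answer: [0-15 ALLOC][16-33 ALLOC][34-35 ALLOC]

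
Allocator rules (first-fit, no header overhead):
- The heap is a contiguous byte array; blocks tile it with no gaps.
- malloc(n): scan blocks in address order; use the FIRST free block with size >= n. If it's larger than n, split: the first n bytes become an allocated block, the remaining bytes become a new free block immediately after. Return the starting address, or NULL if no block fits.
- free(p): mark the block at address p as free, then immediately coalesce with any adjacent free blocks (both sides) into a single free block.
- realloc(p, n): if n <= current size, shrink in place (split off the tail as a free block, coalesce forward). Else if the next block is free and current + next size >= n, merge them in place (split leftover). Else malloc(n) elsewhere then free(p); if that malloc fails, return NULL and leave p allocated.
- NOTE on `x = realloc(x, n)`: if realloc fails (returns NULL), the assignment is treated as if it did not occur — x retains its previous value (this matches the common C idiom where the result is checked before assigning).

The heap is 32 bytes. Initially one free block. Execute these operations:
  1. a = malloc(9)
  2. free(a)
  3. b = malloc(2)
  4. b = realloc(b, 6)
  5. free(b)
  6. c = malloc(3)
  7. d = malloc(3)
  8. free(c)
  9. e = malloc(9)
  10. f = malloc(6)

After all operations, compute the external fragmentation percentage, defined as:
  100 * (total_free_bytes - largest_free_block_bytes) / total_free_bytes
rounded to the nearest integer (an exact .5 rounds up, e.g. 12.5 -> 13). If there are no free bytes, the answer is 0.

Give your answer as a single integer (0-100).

Op 1: a = malloc(9) -> a = 0; heap: [0-8 ALLOC][9-31 FREE]
Op 2: free(a) -> (freed a); heap: [0-31 FREE]
Op 3: b = malloc(2) -> b = 0; heap: [0-1 ALLOC][2-31 FREE]
Op 4: b = realloc(b, 6) -> b = 0; heap: [0-5 ALLOC][6-31 FREE]
Op 5: free(b) -> (freed b); heap: [0-31 FREE]
Op 6: c = malloc(3) -> c = 0; heap: [0-2 ALLOC][3-31 FREE]
Op 7: d = malloc(3) -> d = 3; heap: [0-2 ALLOC][3-5 ALLOC][6-31 FREE]
Op 8: free(c) -> (freed c); heap: [0-2 FREE][3-5 ALLOC][6-31 FREE]
Op 9: e = malloc(9) -> e = 6; heap: [0-2 FREE][3-5 ALLOC][6-14 ALLOC][15-31 FREE]
Op 10: f = malloc(6) -> f = 15; heap: [0-2 FREE][3-5 ALLOC][6-14 ALLOC][15-20 ALLOC][21-31 FREE]
Free blocks: [3 11] total_free=14 largest=11 -> 100*(14-11)/14 = 300/14 ≈ 21.429 -> rounds to 21

Answer: 21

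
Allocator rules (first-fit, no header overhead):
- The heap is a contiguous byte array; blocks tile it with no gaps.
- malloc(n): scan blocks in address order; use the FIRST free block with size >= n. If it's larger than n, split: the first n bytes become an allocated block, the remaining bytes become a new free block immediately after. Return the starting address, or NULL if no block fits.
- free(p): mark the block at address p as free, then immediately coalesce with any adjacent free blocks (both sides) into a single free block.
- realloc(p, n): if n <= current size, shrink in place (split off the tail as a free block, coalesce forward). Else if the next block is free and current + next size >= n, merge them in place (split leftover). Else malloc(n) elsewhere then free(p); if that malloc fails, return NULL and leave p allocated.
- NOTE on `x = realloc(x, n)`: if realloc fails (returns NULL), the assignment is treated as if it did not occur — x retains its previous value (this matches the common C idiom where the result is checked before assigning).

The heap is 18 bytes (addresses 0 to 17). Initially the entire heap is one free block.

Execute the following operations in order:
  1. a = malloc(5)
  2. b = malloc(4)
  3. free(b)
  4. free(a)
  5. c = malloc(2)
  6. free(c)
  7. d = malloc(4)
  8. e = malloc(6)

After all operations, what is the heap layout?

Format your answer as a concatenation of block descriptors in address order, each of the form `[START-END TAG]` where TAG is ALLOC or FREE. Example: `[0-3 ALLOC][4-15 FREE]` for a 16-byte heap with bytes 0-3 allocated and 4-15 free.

Op 1: a = malloc(5) -> a = 0; heap: [0-4 ALLOC][5-17 FREE]
Op 2: b = malloc(4) -> b = 5; heap: [0-4 ALLOC][5-8 ALLOC][9-17 FREE]
Op 3: free(b) -> (freed b); heap: [0-4 ALLOC][5-17 FREE]
Op 4: free(a) -> (freed a); heap: [0-17 FREE]
Op 5: c = malloc(2) -> c = 0; heap: [0-1 ALLOC][2-17 FREE]
Op 6: free(c) -> (freed c); heap: [0-17 FREE]
Op 7: d = malloc(4) -> d = 0; heap: [0-3 ALLOC][4-17 FREE]
Op 8: e = malloc(6) -> e = 4; heap: [0-3 ALLOC][4-9 ALLOC][10-17 FREE]

Answer: [0-3 ALLOC][4-9 ALLOC][10-17 FREE]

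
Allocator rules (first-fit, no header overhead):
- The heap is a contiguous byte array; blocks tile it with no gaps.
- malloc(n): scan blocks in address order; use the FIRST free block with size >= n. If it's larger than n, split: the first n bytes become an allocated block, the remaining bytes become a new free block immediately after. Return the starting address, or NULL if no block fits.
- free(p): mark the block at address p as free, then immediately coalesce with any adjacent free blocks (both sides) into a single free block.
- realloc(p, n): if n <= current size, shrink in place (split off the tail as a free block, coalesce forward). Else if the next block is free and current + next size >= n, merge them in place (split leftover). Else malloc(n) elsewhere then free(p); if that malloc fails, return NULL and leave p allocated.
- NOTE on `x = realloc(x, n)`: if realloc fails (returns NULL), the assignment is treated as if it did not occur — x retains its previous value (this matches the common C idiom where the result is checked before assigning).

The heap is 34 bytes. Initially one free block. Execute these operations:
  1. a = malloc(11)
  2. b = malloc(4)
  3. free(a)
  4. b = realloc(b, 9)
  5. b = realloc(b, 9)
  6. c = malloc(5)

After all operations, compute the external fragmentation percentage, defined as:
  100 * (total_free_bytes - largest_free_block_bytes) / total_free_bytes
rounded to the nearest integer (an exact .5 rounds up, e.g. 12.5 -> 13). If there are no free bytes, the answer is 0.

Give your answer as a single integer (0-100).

Answer: 30

Derivation:
Op 1: a = malloc(11) -> a = 0; heap: [0-10 ALLOC][11-33 FREE]
Op 2: b = malloc(4) -> b = 11; heap: [0-10 ALLOC][11-14 ALLOC][15-33 FREE]
Op 3: free(a) -> (freed a); heap: [0-10 FREE][11-14 ALLOC][15-33 FREE]
Op 4: b = realloc(b, 9) -> b = 11; heap: [0-10 FREE][11-19 ALLOC][20-33 FREE]
Op 5: b = realloc(b, 9) -> b = 11; heap: [0-10 FREE][11-19 ALLOC][20-33 FREE]
Op 6: c = malloc(5) -> c = 0; heap: [0-4 ALLOC][5-10 FREE][11-19 ALLOC][20-33 FREE]
Free blocks: [6 14] total_free=20 largest=14 -> 100*(20-14)/20 = 600/20 = 30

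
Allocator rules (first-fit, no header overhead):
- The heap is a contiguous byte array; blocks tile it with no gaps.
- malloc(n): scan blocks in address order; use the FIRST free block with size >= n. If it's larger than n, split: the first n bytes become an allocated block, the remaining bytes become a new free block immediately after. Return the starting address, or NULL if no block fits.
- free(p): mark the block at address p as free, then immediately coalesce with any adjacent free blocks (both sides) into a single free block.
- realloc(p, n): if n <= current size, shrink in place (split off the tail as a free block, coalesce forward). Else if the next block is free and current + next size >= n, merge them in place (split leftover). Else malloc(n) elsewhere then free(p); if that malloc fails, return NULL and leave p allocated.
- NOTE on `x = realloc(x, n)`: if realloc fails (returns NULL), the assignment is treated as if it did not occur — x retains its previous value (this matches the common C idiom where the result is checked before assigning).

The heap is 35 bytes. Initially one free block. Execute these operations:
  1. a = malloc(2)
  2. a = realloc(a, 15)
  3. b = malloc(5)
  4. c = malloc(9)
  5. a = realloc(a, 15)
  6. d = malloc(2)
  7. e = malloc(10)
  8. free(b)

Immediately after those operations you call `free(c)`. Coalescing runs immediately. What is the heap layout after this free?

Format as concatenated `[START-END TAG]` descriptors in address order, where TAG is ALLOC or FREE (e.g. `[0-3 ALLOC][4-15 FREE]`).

Op 1: a = malloc(2) -> a = 0; heap: [0-1 ALLOC][2-34 FREE]
Op 2: a = realloc(a, 15) -> a = 0; heap: [0-14 ALLOC][15-34 FREE]
Op 3: b = malloc(5) -> b = 15; heap: [0-14 ALLOC][15-19 ALLOC][20-34 FREE]
Op 4: c = malloc(9) -> c = 20; heap: [0-14 ALLOC][15-19 ALLOC][20-28 ALLOC][29-34 FREE]
Op 5: a = realloc(a, 15) -> a = 0; heap: [0-14 ALLOC][15-19 ALLOC][20-28 ALLOC][29-34 FREE]
Op 6: d = malloc(2) -> d = 29; heap: [0-14 ALLOC][15-19 ALLOC][20-28 ALLOC][29-30 ALLOC][31-34 FREE]
Op 7: e = malloc(10) -> e = NULL; heap: [0-14 ALLOC][15-19 ALLOC][20-28 ALLOC][29-30 ALLOC][31-34 FREE]
Op 8: free(b) -> (freed b); heap: [0-14 ALLOC][15-19 FREE][20-28 ALLOC][29-30 ALLOC][31-34 FREE]
free(c): c = 20 -> block [20-28 ALLOC]; mark free, coalesce with adjacent free neighbors -> [0-14 ALLOC][15-28 FREE][29-30 ALLOC][31-34 FREE]

Answer: [0-14 ALLOC][15-28 FREE][29-30 ALLOC][31-34 FREE]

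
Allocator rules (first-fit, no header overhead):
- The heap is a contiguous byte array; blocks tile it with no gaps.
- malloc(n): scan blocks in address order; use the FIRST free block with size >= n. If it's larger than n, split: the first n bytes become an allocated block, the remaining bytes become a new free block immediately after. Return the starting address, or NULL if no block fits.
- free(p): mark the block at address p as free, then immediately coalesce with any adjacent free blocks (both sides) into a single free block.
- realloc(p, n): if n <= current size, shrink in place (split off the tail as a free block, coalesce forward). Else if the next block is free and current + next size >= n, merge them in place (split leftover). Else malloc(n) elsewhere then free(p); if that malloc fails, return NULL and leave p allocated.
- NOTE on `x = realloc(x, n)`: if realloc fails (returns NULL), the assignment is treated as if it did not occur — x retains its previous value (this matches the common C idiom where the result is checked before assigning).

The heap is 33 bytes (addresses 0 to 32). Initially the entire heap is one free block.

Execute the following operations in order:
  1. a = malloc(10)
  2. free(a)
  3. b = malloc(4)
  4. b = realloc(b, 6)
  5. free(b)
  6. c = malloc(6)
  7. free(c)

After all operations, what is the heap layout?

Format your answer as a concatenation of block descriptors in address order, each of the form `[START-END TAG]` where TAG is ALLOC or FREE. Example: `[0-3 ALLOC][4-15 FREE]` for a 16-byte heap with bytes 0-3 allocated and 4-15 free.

Op 1: a = malloc(10) -> a = 0; heap: [0-9 ALLOC][10-32 FREE]
Op 2: free(a) -> (freed a); heap: [0-32 FREE]
Op 3: b = malloc(4) -> b = 0; heap: [0-3 ALLOC][4-32 FREE]
Op 4: b = realloc(b, 6) -> b = 0; heap: [0-5 ALLOC][6-32 FREE]
Op 5: free(b) -> (freed b); heap: [0-32 FREE]
Op 6: c = malloc(6) -> c = 0; heap: [0-5 ALLOC][6-32 FREE]
Op 7: free(c) -> (freed c); heap: [0-32 FREE]

Answer: [0-32 FREE]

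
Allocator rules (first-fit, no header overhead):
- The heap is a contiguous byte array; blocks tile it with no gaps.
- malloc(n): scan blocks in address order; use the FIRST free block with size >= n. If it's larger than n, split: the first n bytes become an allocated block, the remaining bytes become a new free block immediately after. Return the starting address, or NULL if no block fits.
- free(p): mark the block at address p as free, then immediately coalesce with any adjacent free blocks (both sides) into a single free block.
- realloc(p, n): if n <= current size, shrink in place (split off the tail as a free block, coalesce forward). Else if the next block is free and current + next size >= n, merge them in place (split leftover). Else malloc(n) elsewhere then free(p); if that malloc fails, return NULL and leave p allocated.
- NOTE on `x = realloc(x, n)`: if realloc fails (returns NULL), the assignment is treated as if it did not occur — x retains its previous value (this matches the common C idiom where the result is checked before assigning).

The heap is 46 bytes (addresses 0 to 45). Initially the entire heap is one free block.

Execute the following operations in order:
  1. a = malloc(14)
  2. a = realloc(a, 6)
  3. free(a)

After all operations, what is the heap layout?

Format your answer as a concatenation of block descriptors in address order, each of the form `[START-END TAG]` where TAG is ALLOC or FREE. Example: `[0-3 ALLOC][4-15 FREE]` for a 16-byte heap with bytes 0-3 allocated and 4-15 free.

Answer: [0-45 FREE]

Derivation:
Op 1: a = malloc(14) -> a = 0; heap: [0-13 ALLOC][14-45 FREE]
Op 2: a = realloc(a, 6) -> a = 0; heap: [0-5 ALLOC][6-45 FREE]
Op 3: free(a) -> (freed a); heap: [0-45 FREE]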